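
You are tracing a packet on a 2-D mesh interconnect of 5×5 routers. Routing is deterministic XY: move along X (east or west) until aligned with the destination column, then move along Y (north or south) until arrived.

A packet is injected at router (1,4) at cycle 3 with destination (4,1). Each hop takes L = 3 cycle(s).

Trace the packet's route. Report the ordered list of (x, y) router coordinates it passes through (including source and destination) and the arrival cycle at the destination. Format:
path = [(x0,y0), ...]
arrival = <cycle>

#0 — 1,4 | c3
#1 — 2,4 | c6 | E
#2 — 3,4 | c9 | E
#3 — 4,4 | c12 | E
#4 — 4,3 | c15 | S
#5 — 4,2 | c18 | S
#6 — 4,1 | c21 | S

path = [(1,4), (2,4), (3,4), (4,4), (4,3), (4,2), (4,1)]
arrival = 21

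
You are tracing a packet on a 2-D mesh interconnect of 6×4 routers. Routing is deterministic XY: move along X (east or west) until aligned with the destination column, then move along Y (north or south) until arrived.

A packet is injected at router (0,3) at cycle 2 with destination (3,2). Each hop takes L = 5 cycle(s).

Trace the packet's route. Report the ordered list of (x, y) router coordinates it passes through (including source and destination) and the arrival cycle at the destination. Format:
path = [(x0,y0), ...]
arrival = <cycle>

#0 — 0,3 | c2
#1 — 1,3 | c7 | E
#2 — 2,3 | c12 | E
#3 — 3,3 | c17 | E
#4 — 3,2 | c22 | S

path = [(0,3), (1,3), (2,3), (3,3), (3,2)]
arrival = 22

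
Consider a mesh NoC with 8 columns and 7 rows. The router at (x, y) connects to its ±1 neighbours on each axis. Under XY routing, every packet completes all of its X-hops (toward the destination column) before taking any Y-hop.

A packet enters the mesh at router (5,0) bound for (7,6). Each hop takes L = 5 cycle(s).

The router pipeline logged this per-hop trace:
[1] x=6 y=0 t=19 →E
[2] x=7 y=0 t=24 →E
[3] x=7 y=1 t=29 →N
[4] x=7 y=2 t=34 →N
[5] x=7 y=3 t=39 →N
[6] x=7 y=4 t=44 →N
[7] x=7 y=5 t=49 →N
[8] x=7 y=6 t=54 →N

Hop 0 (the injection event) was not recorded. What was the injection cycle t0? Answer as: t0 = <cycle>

The first recorded entry is hop 1 at cycle 19.
Subtract one hop: t0 = 19 − 5 = 14.

t0 = 14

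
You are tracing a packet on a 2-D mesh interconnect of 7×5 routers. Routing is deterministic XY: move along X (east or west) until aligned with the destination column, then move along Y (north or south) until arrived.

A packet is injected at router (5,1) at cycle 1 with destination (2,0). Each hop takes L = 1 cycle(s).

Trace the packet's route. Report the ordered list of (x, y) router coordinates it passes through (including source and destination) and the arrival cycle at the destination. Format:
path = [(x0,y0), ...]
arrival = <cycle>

#0 — 5,1 | c1
#1 — 4,1 | c2 | W
#2 — 3,1 | c3 | W
#3 — 2,1 | c4 | W
#4 — 2,0 | c5 | S

path = [(5,1), (4,1), (3,1), (2,1), (2,0)]
arrival = 5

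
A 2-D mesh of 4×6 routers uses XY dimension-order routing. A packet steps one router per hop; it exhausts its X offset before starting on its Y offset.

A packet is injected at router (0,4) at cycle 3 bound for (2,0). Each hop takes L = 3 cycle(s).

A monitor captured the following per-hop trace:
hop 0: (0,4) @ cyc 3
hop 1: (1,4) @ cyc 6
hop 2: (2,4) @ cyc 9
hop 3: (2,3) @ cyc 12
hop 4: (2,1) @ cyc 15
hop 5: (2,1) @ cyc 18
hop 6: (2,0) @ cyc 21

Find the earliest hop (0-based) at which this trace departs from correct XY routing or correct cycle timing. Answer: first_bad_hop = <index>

first_bad_hop = 4

hop 1: step (+1,+0), +3 cyc — ok
hop 2: step (+1,+0), +3 cyc — ok
hop 3: step (+0,-1), +3 cyc — ok
hop 4: step (+0,-2), +3 cyc — BAD: non-unit step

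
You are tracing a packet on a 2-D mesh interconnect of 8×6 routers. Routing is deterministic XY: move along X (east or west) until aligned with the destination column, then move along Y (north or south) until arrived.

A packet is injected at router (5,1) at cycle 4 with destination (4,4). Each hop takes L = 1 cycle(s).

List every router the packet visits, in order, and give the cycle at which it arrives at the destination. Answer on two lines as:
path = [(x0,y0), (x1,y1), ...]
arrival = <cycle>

path = [(5,1), (4,1), (4,2), (4,3), (4,4)]
arrival = 8

src (5,1)  cyc=4
W→(4,1)  cyc=5
N→(4,2)  cyc=6
N→(4,3)  cyc=7
N→(4,4)  cyc=8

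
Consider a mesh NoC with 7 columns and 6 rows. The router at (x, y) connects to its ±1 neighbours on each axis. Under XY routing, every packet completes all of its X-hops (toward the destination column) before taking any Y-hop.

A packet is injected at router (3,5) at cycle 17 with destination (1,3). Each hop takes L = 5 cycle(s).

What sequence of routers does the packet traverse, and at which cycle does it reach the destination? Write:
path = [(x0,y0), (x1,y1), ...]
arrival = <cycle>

t=17: at (3,5)
t=22: at (2,5) after W
t=27: at (1,5) after W
t=32: at (1,4) after S
t=37: at (1,3) after S

path = [(3,5), (2,5), (1,5), (1,4), (1,3)]
arrival = 37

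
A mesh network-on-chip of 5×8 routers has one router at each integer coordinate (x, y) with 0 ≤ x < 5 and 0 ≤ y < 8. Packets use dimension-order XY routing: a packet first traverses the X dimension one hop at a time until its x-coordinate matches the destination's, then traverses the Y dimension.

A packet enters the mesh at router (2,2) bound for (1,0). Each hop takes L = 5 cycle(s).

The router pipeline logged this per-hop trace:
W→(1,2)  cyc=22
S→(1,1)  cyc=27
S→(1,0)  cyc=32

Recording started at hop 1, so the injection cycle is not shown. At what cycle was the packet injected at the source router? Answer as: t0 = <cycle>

cyc[1] = 22 and cyc[k] = t0 + k·L for every k.
Subtract one hop: t0 = 22 − 5 = 17.

t0 = 17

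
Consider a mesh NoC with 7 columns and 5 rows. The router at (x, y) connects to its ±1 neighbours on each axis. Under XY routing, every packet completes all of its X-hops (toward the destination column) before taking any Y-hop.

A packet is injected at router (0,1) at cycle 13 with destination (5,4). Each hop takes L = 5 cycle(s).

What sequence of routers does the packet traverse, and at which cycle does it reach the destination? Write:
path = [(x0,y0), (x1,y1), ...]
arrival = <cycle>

hop 0: (0,1) @ cyc 13
hop 1: (1,1) @ cyc 18  [E]
hop 2: (2,1) @ cyc 23  [E]
hop 3: (3,1) @ cyc 28  [E]
hop 4: (4,1) @ cyc 33  [E]
hop 5: (5,1) @ cyc 38  [E]
hop 6: (5,2) @ cyc 43  [N]
hop 7: (5,3) @ cyc 48  [N]
hop 8: (5,4) @ cyc 53  [N]

path = [(0,1), (1,1), (2,1), (3,1), (4,1), (5,1), (5,2), (5,3), (5,4)]
arrival = 53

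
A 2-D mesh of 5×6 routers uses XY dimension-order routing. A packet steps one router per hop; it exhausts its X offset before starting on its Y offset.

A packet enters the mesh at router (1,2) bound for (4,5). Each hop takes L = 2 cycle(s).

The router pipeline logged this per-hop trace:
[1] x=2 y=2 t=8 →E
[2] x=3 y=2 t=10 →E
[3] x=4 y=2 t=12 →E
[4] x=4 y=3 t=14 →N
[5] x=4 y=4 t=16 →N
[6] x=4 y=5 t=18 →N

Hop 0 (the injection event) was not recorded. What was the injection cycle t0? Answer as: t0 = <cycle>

The first recorded entry is hop 1 at cycle 8.
t0 = cyc[1] − L = 8 − 2 = 6.

t0 = 6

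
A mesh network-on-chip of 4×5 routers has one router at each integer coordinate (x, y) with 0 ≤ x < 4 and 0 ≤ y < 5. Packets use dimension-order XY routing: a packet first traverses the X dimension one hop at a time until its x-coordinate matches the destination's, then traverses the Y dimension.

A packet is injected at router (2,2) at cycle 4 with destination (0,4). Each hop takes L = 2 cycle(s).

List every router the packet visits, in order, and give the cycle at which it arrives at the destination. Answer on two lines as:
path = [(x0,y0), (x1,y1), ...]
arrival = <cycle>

path = [(2,2), (1,2), (0,2), (0,3), (0,4)]
arrival = 12

[0] x=2 y=2 t=4
[1] x=1 y=2 t=6 →W
[2] x=0 y=2 t=8 →W
[3] x=0 y=3 t=10 →N
[4] x=0 y=4 t=12 →N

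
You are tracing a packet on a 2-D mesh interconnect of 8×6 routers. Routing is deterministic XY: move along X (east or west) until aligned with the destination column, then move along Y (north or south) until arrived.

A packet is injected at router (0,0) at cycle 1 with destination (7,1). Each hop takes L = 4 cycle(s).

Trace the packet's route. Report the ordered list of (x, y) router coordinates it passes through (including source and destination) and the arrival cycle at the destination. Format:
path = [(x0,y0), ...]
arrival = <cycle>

src (0,0)  cyc=1
E→(1,0)  cyc=5
E→(2,0)  cyc=9
E→(3,0)  cyc=13
E→(4,0)  cyc=17
E→(5,0)  cyc=21
E→(6,0)  cyc=25
E→(7,0)  cyc=29
N→(7,1)  cyc=33

path = [(0,0), (1,0), (2,0), (3,0), (4,0), (5,0), (6,0), (7,0), (7,1)]
arrival = 33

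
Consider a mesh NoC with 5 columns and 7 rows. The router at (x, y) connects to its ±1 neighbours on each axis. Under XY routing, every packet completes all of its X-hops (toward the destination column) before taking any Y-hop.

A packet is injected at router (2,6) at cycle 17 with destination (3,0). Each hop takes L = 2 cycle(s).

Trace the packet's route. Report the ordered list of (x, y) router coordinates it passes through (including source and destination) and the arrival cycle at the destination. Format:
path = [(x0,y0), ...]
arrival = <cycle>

path = [(2,6), (3,6), (3,5), (3,4), (3,3), (3,2), (3,1), (3,0)]
arrival = 31

src (2,6)  cyc=17
E→(3,6)  cyc=19
S→(3,5)  cyc=21
S→(3,4)  cyc=23
S→(3,3)  cyc=25
S→(3,2)  cyc=27
S→(3,1)  cyc=29
S→(3,0)  cyc=31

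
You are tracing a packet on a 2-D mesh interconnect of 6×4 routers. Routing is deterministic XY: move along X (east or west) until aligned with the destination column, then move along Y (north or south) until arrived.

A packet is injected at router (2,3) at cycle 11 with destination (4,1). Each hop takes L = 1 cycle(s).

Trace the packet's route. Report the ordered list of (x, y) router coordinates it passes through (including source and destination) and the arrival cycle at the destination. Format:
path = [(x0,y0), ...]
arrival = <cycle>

path = [(2,3), (3,3), (4,3), (4,2), (4,1)]
arrival = 15

t=11: at (2,3)
t=12: at (3,3) after E
t=13: at (4,3) after E
t=14: at (4,2) after S
t=15: at (4,1) after S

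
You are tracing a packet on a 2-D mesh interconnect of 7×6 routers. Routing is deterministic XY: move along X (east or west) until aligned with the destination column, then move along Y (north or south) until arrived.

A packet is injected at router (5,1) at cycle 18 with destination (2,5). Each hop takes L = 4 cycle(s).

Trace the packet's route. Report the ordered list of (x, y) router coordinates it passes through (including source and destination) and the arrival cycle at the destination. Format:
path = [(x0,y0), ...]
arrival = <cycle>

  0. router=(5,1) cycle=18 (inject)
  1. router=(4,1) cycle=22 dir=W
  2. router=(3,1) cycle=26 dir=W
  3. router=(2,1) cycle=30 dir=W
  4. router=(2,2) cycle=34 dir=N
  5. router=(2,3) cycle=38 dir=N
  6. router=(2,4) cycle=42 dir=N
  7. router=(2,5) cycle=46 dir=N

path = [(5,1), (4,1), (3,1), (2,1), (2,2), (2,3), (2,4), (2,5)]
arrival = 46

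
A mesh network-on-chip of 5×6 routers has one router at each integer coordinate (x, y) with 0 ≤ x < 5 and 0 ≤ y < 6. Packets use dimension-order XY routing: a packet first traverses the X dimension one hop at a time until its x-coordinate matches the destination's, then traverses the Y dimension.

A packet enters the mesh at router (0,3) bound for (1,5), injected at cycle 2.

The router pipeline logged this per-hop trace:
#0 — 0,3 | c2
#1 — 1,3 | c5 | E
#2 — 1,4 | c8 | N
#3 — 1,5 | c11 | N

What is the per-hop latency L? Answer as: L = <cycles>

From hop 0 (2) to hop 1 (5): +3 cycles.
That increment is L by definition: L = 3.

L = 3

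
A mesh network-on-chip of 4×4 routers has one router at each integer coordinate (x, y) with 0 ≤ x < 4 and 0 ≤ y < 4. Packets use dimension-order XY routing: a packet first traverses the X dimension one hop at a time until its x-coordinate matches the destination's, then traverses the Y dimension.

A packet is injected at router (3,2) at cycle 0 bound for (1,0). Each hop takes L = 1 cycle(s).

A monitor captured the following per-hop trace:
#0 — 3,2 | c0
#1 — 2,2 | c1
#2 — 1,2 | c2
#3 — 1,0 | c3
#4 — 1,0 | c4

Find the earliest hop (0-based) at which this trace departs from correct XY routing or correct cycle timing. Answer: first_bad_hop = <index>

first_bad_hop = 3

[1] (-1,+0) / 1c ⇒ ok
[2] (-1,+0) / 1c ⇒ ok
[3] (+0,-2) / 1c ⇒ BAD: non-unit step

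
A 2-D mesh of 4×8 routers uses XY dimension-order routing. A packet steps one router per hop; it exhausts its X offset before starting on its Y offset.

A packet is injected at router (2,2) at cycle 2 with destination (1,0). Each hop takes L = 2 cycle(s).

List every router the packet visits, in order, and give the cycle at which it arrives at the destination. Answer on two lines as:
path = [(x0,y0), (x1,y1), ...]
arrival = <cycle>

path = [(2,2), (1,2), (1,1), (1,0)]
arrival = 8

hop 0: (2,2) @ cyc 2
hop 1: (1,2) @ cyc 4  [W]
hop 2: (1,1) @ cyc 6  [S]
hop 3: (1,0) @ cyc 8  [S]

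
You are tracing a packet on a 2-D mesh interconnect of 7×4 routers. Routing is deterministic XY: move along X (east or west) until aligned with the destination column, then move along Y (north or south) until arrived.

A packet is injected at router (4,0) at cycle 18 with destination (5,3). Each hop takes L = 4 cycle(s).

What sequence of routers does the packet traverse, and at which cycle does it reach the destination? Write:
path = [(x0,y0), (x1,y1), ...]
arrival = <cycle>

path = [(4,0), (5,0), (5,1), (5,2), (5,3)]
arrival = 34

src (4,0)  cyc=18
E→(5,0)  cyc=22
N→(5,1)  cyc=26
N→(5,2)  cyc=30
N→(5,3)  cyc=34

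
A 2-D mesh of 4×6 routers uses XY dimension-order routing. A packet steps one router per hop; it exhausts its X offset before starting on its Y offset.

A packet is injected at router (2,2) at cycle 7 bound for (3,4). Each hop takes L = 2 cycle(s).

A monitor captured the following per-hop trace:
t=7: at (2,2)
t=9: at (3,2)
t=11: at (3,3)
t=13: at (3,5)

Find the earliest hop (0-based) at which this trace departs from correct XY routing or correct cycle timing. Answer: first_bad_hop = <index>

hop 1: step (+1,+0), +2 cyc — ok
hop 2: step (+0,+1), +2 cyc — ok
hop 3: step (+0,+2), +2 cyc — BAD: non-unit step

first_bad_hop = 3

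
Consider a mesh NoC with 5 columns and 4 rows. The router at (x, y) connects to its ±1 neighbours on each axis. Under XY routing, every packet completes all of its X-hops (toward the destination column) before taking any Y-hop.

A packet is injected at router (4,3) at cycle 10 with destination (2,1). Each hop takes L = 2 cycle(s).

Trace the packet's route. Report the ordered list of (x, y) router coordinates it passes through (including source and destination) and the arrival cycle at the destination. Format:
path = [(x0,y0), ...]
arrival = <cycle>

src (4,3)  cyc=10
W→(3,3)  cyc=12
W→(2,3)  cyc=14
S→(2,2)  cyc=16
S→(2,1)  cyc=18

path = [(4,3), (3,3), (2,3), (2,2), (2,1)]
arrival = 18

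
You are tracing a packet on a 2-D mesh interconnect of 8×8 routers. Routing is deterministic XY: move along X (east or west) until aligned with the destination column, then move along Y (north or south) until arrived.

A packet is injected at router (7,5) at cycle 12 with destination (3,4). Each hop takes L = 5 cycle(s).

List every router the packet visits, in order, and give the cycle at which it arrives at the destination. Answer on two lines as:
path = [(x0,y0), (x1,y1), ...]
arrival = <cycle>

path = [(7,5), (6,5), (5,5), (4,5), (3,5), (3,4)]
arrival = 37

src (7,5)  cyc=12
W→(6,5)  cyc=17
W→(5,5)  cyc=22
W→(4,5)  cyc=27
W→(3,5)  cyc=32
S→(3,4)  cyc=37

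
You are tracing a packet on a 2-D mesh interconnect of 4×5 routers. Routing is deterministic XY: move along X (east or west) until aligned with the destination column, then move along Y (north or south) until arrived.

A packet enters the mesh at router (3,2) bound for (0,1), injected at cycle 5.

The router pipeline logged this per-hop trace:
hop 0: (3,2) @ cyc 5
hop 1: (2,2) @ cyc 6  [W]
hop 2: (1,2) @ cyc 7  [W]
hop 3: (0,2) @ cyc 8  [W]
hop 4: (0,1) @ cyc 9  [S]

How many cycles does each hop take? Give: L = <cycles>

L = 1

cyc[1] − cyc[0] = 6 − 5 = 1.
One hop costs L cycles, so L = 1.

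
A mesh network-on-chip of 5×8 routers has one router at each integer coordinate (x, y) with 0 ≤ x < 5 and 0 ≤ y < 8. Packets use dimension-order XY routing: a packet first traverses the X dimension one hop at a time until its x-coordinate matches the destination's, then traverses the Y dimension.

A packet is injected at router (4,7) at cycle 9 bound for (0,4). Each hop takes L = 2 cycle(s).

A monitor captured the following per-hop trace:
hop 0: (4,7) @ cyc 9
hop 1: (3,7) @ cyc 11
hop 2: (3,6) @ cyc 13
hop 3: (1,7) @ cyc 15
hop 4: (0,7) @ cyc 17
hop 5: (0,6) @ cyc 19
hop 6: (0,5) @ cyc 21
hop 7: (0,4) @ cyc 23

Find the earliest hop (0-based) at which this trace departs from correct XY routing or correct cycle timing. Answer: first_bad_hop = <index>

[1] (-1,+0) / 2c ⇒ ok
[2] (+0,-1) / 2c ⇒ BAD: Y-move but x=3≠0

first_bad_hop = 2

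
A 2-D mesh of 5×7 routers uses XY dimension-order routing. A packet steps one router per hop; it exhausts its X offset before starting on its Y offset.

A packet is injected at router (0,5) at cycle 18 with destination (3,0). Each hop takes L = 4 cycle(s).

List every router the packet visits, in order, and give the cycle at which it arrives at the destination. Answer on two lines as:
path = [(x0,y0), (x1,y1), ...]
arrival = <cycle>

#0 — 0,5 | c18
#1 — 1,5 | c22 | E
#2 — 2,5 | c26 | E
#3 — 3,5 | c30 | E
#4 — 3,4 | c34 | S
#5 — 3,3 | c38 | S
#6 — 3,2 | c42 | S
#7 — 3,1 | c46 | S
#8 — 3,0 | c50 | S

path = [(0,5), (1,5), (2,5), (3,5), (3,4), (3,3), (3,2), (3,1), (3,0)]
arrival = 50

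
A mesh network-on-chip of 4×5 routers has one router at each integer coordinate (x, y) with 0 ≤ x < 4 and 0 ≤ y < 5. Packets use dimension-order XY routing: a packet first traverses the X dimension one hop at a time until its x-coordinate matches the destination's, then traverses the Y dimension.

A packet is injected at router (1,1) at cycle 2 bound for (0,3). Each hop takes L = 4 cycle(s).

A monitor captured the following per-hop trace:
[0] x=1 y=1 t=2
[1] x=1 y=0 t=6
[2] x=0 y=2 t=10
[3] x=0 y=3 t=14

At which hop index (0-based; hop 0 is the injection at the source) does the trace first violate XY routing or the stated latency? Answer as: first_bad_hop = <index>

[1] (+0,-1) / 4c ⇒ BAD: Y-move but x=1≠0

first_bad_hop = 1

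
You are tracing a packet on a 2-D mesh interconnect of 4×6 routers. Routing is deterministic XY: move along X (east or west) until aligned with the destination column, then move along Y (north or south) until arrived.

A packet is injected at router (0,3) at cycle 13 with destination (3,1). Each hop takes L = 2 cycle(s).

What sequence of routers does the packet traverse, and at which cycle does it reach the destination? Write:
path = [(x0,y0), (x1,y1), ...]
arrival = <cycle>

path = [(0,3), (1,3), (2,3), (3,3), (3,2), (3,1)]
arrival = 23

hop 0: (0,3) @ cyc 13
hop 1: (1,3) @ cyc 15  [E]
hop 2: (2,3) @ cyc 17  [E]
hop 3: (3,3) @ cyc 19  [E]
hop 4: (3,2) @ cyc 21  [S]
hop 5: (3,1) @ cyc 23  [S]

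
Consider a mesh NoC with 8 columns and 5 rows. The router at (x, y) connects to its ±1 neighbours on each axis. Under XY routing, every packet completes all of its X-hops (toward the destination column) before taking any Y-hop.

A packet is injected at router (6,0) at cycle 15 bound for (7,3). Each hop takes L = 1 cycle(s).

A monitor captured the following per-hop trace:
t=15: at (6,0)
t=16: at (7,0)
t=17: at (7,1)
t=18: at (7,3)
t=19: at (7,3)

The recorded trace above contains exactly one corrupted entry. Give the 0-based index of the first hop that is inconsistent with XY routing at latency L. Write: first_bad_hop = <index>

hop 1: step (+1,+0), +1 cyc — ok
hop 2: step (+0,+1), +1 cyc — ok
hop 3: step (+0,+2), +1 cyc — BAD: non-unit step

first_bad_hop = 3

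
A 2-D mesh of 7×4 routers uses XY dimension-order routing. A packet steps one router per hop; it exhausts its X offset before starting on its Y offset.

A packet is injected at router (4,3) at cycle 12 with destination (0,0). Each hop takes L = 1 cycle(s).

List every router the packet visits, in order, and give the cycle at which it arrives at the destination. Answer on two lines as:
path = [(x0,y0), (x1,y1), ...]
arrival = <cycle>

path = [(4,3), (3,3), (2,3), (1,3), (0,3), (0,2), (0,1), (0,0)]
arrival = 19

hop 0: (4,3) @ cyc 12
hop 1: (3,3) @ cyc 13  [W]
hop 2: (2,3) @ cyc 14  [W]
hop 3: (1,3) @ cyc 15  [W]
hop 4: (0,3) @ cyc 16  [W]
hop 5: (0,2) @ cyc 17  [S]
hop 6: (0,1) @ cyc 18  [S]
hop 7: (0,0) @ cyc 19  [S]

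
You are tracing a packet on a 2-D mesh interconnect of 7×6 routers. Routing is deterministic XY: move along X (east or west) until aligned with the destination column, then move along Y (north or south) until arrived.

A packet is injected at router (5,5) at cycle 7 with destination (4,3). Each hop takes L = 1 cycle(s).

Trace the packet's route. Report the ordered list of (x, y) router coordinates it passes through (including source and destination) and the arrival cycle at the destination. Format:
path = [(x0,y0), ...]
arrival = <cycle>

  0. router=(5,5) cycle=7 (inject)
  1. router=(4,5) cycle=8 dir=W
  2. router=(4,4) cycle=9 dir=S
  3. router=(4,3) cycle=10 dir=S

path = [(5,5), (4,5), (4,4), (4,3)]
arrival = 10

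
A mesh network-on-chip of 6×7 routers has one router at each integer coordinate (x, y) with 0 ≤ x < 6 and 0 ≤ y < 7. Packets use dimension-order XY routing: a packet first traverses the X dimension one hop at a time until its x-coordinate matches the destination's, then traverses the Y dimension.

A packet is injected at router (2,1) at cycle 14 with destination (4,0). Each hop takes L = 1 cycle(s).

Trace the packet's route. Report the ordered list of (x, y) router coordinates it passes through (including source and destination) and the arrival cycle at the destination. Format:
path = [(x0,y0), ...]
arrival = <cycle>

path = [(2,1), (3,1), (4,1), (4,0)]
arrival = 17

hop 0: (2,1) @ cyc 14
hop 1: (3,1) @ cyc 15  [E]
hop 2: (4,1) @ cyc 16  [E]
hop 3: (4,0) @ cyc 17  [S]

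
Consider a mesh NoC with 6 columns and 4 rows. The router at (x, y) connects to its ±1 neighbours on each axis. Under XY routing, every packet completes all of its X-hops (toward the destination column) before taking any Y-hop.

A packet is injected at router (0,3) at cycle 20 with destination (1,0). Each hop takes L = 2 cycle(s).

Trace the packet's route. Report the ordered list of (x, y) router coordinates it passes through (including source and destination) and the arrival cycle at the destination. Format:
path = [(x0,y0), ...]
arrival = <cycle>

#0 — 0,3 | c20
#1 — 1,3 | c22 | E
#2 — 1,2 | c24 | S
#3 — 1,1 | c26 | S
#4 — 1,0 | c28 | S

path = [(0,3), (1,3), (1,2), (1,1), (1,0)]
arrival = 28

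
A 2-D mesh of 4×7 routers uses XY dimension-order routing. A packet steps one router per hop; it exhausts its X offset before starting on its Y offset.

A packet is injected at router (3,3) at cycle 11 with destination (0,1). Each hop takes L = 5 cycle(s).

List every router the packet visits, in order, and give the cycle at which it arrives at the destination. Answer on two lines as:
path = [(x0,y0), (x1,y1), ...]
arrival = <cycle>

src (3,3)  cyc=11
W→(2,3)  cyc=16
W→(1,3)  cyc=21
W→(0,3)  cyc=26
S→(0,2)  cyc=31
S→(0,1)  cyc=36

path = [(3,3), (2,3), (1,3), (0,3), (0,2), (0,1)]
arrival = 36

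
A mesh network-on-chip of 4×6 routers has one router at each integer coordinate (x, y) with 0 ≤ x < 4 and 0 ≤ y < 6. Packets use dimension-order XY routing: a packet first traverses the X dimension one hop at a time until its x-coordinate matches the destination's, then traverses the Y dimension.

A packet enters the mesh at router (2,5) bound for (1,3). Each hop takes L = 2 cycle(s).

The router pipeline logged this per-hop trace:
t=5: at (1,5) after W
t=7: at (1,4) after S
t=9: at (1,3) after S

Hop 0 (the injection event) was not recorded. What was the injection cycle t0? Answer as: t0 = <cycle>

At hop 1 the cycle is 5; in general cyc_k = t0 + kL.
So t0 = 5 − 1·2 = 3.

t0 = 3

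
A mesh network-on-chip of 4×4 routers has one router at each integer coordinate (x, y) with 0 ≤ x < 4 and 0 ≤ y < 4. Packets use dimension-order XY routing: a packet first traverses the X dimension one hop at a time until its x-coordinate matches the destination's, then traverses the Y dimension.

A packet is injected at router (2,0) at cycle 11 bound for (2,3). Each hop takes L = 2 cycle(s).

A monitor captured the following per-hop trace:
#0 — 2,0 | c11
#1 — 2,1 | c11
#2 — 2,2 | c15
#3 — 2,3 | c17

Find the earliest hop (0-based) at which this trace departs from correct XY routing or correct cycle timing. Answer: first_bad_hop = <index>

check 1→ d=(0,1) cyc+0: BAD: Δcyc=0≠L

first_bad_hop = 1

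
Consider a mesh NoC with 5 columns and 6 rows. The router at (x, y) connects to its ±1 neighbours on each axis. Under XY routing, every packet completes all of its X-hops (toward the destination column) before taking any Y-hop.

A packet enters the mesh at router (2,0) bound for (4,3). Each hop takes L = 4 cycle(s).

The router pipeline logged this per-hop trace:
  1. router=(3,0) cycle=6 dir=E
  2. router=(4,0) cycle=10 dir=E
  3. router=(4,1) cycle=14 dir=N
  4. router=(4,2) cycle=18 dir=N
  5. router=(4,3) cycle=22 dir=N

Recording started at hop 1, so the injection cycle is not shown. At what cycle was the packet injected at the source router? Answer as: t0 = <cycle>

At hop 1 the cycle is 6; in general cyc_k = t0 + kL.
So t0 = 6 − 1·4 = 2.

t0 = 2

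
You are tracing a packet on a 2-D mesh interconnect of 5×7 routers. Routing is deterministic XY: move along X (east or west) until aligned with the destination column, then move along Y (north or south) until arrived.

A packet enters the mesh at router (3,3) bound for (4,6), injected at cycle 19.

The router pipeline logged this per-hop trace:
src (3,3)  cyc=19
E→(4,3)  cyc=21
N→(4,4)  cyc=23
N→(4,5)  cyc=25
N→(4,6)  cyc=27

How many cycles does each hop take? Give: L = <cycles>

cyc[1] − cyc[0] = 21 − 19 = 2.
One hop costs L cycles, so L = 2.

L = 2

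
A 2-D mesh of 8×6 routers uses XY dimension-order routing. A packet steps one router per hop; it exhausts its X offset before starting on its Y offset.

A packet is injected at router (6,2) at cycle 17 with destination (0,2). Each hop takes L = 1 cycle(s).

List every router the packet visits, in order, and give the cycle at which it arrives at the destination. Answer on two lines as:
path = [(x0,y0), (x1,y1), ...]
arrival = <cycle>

hop 0: (6,2) @ cyc 17
hop 1: (5,2) @ cyc 18  [W]
hop 2: (4,2) @ cyc 19  [W]
hop 3: (3,2) @ cyc 20  [W]
hop 4: (2,2) @ cyc 21  [W]
hop 5: (1,2) @ cyc 22  [W]
hop 6: (0,2) @ cyc 23  [W]

path = [(6,2), (5,2), (4,2), (3,2), (2,2), (1,2), (0,2)]
arrival = 23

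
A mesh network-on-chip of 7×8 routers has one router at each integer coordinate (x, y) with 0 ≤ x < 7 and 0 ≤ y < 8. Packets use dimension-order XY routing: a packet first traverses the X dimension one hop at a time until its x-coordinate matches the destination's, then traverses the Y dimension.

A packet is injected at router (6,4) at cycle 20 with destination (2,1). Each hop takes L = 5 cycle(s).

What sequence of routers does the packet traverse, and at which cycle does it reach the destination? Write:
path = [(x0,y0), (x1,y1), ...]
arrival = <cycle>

src (6,4)  cyc=20
W→(5,4)  cyc=25
W→(4,4)  cyc=30
W→(3,4)  cyc=35
W→(2,4)  cyc=40
S→(2,3)  cyc=45
S→(2,2)  cyc=50
S→(2,1)  cyc=55

path = [(6,4), (5,4), (4,4), (3,4), (2,4), (2,3), (2,2), (2,1)]
arrival = 55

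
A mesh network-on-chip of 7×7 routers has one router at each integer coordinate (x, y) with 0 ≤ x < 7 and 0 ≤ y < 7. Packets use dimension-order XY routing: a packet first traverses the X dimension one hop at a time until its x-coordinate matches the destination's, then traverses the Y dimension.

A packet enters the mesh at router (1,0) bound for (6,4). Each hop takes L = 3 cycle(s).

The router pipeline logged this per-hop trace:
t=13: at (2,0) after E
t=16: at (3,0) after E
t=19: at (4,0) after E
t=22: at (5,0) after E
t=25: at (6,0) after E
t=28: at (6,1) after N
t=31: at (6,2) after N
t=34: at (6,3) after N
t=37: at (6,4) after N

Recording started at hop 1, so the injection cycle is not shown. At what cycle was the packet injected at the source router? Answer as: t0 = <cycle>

The first recorded entry is hop 1 at cycle 13.
t0 = cyc[1] − L = 13 − 3 = 10.

t0 = 10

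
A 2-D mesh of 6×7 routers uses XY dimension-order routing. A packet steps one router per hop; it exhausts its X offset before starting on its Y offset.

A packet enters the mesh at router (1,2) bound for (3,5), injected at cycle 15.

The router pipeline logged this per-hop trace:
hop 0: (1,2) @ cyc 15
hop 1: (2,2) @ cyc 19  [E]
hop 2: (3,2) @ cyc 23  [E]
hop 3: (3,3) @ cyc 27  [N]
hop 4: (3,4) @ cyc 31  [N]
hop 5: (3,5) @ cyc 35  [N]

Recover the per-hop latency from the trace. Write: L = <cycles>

L = 4

Between hops 0 and 1 the cycle counter advances 19 − 15 = 4.
One hop costs L cycles, so L = 4.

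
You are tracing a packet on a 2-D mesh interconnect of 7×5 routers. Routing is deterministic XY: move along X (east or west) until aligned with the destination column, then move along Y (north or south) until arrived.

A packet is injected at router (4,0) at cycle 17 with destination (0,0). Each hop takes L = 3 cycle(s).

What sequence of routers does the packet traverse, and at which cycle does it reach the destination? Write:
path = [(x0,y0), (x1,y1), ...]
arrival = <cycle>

src (4,0)  cyc=17
W→(3,0)  cyc=20
W→(2,0)  cyc=23
W→(1,0)  cyc=26
W→(0,0)  cyc=29

path = [(4,0), (3,0), (2,0), (1,0), (0,0)]
arrival = 29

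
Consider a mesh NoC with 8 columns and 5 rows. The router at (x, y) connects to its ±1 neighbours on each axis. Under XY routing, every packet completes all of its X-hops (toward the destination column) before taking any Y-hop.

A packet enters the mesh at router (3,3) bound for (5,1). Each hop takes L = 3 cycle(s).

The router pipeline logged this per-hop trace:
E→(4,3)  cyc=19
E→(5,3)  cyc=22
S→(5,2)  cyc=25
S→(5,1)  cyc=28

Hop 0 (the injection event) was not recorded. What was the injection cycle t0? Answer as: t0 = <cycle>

Hop 1 reached at cycle 19; hop k is at t0 + k·L.
Therefore t0 = 19 − L = 16.

t0 = 16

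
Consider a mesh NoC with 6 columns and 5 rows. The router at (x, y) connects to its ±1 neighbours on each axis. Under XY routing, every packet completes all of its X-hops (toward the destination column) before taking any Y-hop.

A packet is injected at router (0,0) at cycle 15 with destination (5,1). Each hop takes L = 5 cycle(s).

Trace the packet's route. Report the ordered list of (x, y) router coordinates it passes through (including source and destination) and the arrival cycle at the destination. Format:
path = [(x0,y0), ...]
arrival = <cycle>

  0. router=(0,0) cycle=15 (inject)
  1. router=(1,0) cycle=20 dir=E
  2. router=(2,0) cycle=25 dir=E
  3. router=(3,0) cycle=30 dir=E
  4. router=(4,0) cycle=35 dir=E
  5. router=(5,0) cycle=40 dir=E
  6. router=(5,1) cycle=45 dir=N

path = [(0,0), (1,0), (2,0), (3,0), (4,0), (5,0), (5,1)]
arrival = 45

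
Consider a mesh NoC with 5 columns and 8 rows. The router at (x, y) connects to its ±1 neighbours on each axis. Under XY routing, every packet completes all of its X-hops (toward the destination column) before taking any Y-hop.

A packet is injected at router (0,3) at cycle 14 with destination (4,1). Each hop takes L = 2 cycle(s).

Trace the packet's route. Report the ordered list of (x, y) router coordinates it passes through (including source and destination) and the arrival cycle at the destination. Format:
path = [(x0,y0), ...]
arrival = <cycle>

hop 0: (0,3) @ cyc 14
hop 1: (1,3) @ cyc 16  [E]
hop 2: (2,3) @ cyc 18  [E]
hop 3: (3,3) @ cyc 20  [E]
hop 4: (4,3) @ cyc 22  [E]
hop 5: (4,2) @ cyc 24  [S]
hop 6: (4,1) @ cyc 26  [S]

path = [(0,3), (1,3), (2,3), (3,3), (4,3), (4,2), (4,1)]
arrival = 26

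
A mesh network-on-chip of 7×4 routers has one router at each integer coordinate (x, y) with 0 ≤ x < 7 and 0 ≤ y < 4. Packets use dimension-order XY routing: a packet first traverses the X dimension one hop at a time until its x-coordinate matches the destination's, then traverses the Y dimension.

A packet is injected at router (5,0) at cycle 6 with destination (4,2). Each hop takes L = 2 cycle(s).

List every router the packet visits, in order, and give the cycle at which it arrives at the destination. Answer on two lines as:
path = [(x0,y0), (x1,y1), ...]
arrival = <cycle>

path = [(5,0), (4,0), (4,1), (4,2)]
arrival = 12

#0 — 5,0 | c6
#1 — 4,0 | c8 | W
#2 — 4,1 | c10 | N
#3 — 4,2 | c12 | N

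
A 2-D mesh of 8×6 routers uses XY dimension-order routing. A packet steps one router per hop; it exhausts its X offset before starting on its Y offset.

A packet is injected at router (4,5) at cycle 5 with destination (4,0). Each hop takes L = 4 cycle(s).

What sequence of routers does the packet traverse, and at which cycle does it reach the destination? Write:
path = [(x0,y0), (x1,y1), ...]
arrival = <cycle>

src (4,5)  cyc=5
S→(4,4)  cyc=9
S→(4,3)  cyc=13
S→(4,2)  cyc=17
S→(4,1)  cyc=21
S→(4,0)  cyc=25

path = [(4,5), (4,4), (4,3), (4,2), (4,1), (4,0)]
arrival = 25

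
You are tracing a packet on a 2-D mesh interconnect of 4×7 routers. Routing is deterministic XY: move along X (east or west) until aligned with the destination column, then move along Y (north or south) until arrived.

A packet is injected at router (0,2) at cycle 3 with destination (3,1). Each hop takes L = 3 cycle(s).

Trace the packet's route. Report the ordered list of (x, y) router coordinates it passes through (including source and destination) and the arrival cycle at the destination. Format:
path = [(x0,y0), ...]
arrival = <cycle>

hop 0: (0,2) @ cyc 3
hop 1: (1,2) @ cyc 6  [E]
hop 2: (2,2) @ cyc 9  [E]
hop 3: (3,2) @ cyc 12  [E]
hop 4: (3,1) @ cyc 15  [S]

path = [(0,2), (1,2), (2,2), (3,2), (3,1)]
arrival = 15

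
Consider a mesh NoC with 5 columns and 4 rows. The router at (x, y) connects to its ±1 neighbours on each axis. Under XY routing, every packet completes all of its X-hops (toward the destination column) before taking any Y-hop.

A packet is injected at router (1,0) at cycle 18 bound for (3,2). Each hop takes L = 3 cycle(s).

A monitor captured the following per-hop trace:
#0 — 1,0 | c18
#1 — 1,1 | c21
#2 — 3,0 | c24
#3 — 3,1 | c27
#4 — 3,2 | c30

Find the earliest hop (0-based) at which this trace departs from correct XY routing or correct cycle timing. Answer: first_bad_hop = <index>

first_bad_hop = 1

  1: Δx=+0 Δy=+1 Δt=3 [BAD: Y-move but x=1≠3]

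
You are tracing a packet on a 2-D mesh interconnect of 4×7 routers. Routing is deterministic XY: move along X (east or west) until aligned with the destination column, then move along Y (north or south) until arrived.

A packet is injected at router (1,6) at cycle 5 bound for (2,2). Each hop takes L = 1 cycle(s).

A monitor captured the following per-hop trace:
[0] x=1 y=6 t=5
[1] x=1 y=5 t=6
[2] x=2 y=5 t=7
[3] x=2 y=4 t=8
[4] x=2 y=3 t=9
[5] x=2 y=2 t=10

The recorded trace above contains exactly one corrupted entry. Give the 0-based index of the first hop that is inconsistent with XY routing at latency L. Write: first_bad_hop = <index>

first_bad_hop = 1

hop 1: step (+0,-1), +1 cyc — BAD: Y-move but x=1≠2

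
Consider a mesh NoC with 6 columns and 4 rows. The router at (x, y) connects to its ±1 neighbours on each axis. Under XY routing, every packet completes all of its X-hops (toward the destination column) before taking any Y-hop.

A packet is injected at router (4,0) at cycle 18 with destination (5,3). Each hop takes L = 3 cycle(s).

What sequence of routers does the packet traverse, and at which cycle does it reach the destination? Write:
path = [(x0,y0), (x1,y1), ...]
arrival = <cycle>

path = [(4,0), (5,0), (5,1), (5,2), (5,3)]
arrival = 30

[0] x=4 y=0 t=18
[1] x=5 y=0 t=21 →E
[2] x=5 y=1 t=24 →N
[3] x=5 y=2 t=27 →N
[4] x=5 y=3 t=30 →N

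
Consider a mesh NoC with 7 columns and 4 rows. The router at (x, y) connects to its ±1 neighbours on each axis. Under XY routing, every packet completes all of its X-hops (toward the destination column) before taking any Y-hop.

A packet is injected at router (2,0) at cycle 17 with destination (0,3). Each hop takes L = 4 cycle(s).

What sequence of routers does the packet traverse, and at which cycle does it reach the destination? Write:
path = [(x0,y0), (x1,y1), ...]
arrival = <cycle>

[0] x=2 y=0 t=17
[1] x=1 y=0 t=21 →W
[2] x=0 y=0 t=25 →W
[3] x=0 y=1 t=29 →N
[4] x=0 y=2 t=33 →N
[5] x=0 y=3 t=37 →N

path = [(2,0), (1,0), (0,0), (0,1), (0,2), (0,3)]
arrival = 37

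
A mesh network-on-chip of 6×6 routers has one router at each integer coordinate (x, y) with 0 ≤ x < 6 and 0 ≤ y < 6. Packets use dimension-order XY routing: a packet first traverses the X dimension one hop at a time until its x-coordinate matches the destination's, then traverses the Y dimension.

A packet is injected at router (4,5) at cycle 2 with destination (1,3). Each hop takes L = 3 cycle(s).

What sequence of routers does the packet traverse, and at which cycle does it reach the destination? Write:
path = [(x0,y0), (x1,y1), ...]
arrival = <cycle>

path = [(4,5), (3,5), (2,5), (1,5), (1,4), (1,3)]
arrival = 17

t=2: at (4,5)
t=5: at (3,5) after W
t=8: at (2,5) after W
t=11: at (1,5) after W
t=14: at (1,4) after S
t=17: at (1,3) after S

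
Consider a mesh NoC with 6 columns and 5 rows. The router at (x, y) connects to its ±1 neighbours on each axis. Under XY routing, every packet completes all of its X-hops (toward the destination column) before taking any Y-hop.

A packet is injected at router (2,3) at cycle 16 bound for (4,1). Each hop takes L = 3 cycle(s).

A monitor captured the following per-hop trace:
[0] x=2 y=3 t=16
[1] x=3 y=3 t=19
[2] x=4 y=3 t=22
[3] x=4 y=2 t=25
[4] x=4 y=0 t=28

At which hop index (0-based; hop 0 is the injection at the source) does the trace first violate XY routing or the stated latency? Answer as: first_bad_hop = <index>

  1: Δx=+1 Δy=+0 Δt=3 [ok]
  2: Δx=+1 Δy=+0 Δt=3 [ok]
  3: Δx=+0 Δy=-1 Δt=3 [ok]
  4: Δx=+0 Δy=-2 Δt=3 [BAD: non-unit step]

first_bad_hop = 4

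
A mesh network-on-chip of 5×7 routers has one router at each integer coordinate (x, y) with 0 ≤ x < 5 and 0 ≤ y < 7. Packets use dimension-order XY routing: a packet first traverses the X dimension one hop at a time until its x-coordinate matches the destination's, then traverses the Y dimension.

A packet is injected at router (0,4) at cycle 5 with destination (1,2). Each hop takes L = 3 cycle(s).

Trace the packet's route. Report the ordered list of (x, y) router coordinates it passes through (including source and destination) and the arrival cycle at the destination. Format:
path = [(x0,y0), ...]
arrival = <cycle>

path = [(0,4), (1,4), (1,3), (1,2)]
arrival = 14

  0. router=(0,4) cycle=5 (inject)
  1. router=(1,4) cycle=8 dir=E
  2. router=(1,3) cycle=11 dir=S
  3. router=(1,2) cycle=14 dir=S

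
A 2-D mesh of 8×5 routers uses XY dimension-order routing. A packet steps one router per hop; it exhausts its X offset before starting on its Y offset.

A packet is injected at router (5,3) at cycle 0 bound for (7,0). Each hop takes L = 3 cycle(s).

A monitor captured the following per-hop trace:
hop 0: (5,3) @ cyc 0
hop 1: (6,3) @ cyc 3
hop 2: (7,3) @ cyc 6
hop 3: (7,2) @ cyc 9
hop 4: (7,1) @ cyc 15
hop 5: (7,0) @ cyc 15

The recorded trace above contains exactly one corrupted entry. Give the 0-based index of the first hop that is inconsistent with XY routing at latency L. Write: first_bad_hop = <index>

first_bad_hop = 4

hop 1: step (+1,+0), +3 cyc — ok
hop 2: step (+1,+0), +3 cyc — ok
hop 3: step (+0,-1), +3 cyc — ok
hop 4: step (+0,-1), +6 cyc — BAD: Δcyc=6≠L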